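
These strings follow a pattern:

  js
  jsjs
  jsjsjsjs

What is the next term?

s(k+1) = s(k)·s(k) — each term doubles the last.
Doubling jsjsjsjs:

jsjsjsjsjsjsjsjs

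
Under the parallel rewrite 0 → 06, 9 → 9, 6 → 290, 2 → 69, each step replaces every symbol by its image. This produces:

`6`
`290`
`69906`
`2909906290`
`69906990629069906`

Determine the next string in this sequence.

29099062909906290699062909906290

Applying the rule to each of the 17 symbols of 69906990629069906 gives the pieces 290 9 9 06 290 9 9 06 290 69 9 06 290 9 9 06 290, which concatenate to the answer.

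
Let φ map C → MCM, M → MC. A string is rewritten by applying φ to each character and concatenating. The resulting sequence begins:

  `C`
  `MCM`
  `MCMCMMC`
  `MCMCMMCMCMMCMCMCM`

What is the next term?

Applying the rule to each of the 17 symbols of MCMCMMCMCMMCMCMCM gives the pieces MC MCM MC MCM MC MC MCM MC MCM MC MC MCM MC MCM MC MCM MC, which concatenate to the answer.

MCMCMMCMCMMCMCMCMMCMCMMCMCMCMMCMCMMCMCMMC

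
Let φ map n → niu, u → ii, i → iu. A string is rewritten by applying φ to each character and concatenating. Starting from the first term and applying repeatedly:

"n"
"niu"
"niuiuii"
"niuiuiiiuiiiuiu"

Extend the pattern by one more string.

niuiuiiiuiiiuiuiuiiiuiuiuiiiuii

Applying the rule to each of the 15 symbols of niuiuiiiuiiiuiu gives the pieces niu iu ii iu ii iu iu iu ii iu iu iu ii iu ii, which concatenate to the answer.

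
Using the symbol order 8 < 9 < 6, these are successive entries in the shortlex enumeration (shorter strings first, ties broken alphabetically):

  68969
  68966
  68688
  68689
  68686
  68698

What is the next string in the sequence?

68699

Treat 68698 as a base-3 numeral over the given alphabet and add one, carrying through any trailing 6's.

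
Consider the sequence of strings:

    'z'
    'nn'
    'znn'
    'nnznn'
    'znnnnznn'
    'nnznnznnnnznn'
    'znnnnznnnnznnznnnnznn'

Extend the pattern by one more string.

Each term (from the third on) is the two preceding terms concatenated in order: term 3 = z·nn = znn.
Continuing: nnznnznnnnznn · znnnnznnnnznnznnnnznn gives term 8.

nnznnznnnnznnznnnnznnnnznnznnnnznn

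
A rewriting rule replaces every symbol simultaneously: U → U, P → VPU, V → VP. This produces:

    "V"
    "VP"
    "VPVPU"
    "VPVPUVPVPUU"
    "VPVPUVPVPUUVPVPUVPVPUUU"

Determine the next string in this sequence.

Replace each of the 23 characters of VPVPUVPVPUUVPVPUVPVPUUU in place — VP VPU VP VPU U VP VPU VP VPU U U VP VPU VP VPU U VP VPU VP VPU U U U — and concatenate.

VPVPUVPVPUUVPVPUVPVPUUUVPVPUVPVPUUVPVPUVPVPUUUU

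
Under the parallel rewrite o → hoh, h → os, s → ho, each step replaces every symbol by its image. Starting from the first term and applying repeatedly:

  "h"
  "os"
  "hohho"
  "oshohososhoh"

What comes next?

hohhooshohoshohhohohhooshohos

Expanding oshohososhoh: o→hoh, s→ho, h→os, o→hoh, h→os, o→hoh, s→ho, o→hoh, s→ho, h→os, o→hoh, h→os. Concatenated: hoh ho os hoh os hoh ho hoh ho os hoh os.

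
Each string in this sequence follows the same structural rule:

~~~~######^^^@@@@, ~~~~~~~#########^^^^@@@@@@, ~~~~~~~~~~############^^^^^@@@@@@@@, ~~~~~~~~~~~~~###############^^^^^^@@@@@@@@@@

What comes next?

Reading off run lengths: ~ runs 4, 7, 10, 13; # runs 6, 9, 12, 15; ^ runs 3, 4, 5, 6; @ runs 4, 6, 8, 10 — each is linear in n (n = 1, 2, …).
Setting n = 5 gives 16, 18, 7, 12 characters in each block.

~~~~~~~~~~~~~~~~##################^^^^^^^@@@@@@@@@@@@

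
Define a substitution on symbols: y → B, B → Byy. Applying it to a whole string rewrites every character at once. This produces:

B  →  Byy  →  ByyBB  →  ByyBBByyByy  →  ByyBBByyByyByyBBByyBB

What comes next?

ByyBBByyByyByyBBByyBBByyBBByyByyByyBBByyByy

Replace each of the 21 characters of ByyBBByyByyByyBBByyBB in place — Byy B B Byy Byy Byy B B Byy B B Byy B B Byy Byy Byy B B Byy Byy — and concatenate.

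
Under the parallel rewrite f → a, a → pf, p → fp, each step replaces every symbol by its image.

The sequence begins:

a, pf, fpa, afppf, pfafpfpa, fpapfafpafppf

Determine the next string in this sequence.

afppffpapfafppfafpfpa

φ(fpapfafpafppf) expands symbol-by-symbol to a fp pf fp a pf a fp pf a fp fp a; joining the 13 pieces gives the next term.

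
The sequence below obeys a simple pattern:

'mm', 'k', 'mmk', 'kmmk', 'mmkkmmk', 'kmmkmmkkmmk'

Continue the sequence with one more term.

mmkkmmkkmmkmmkkmmk

This is a Fibonacci-style word recurrence s(k) = s(k−2)·s(k−1): e.g. mm·k = mmk.
So term 7 is mmkkmmk·kmmkmmkkmmk.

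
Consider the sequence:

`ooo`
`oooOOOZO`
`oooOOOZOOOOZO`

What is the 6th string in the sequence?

oooOOOZOOOOZOOOOZOOOOZOOOOZO

Every step adds OOOZO to the end: s(k+1) = s(k)·OOOZO.
From oooOOOZOOOOZO, 3 further steps: oooOOOZOOOOZO → oooOOOZOOOOZOOOOZO → oooOOOZOOOOZOOOOZOOOOZO → (answer).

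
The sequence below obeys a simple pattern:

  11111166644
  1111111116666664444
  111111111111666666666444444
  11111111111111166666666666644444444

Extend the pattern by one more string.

1111111111111111116666666666666664444444444

Term n consists of 3n+3 1's, followed by 3n 6's, followed by 2n 4's (n = 1, 2, …).
For the next term, n = 5, so the run lengths are 18, 15, 10.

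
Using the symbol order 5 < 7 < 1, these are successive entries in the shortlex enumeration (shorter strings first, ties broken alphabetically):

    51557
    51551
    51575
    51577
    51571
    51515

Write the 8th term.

Continuing the enumeration 2 steps past 51515: 51515 → 51517 → (answer).

51511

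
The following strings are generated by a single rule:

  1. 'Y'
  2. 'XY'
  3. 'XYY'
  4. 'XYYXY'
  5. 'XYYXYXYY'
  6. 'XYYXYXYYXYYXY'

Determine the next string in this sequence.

This is a Fibonacci-style word recurrence s(k) = s(k−1)·s(k−2): e.g. XY·Y = XYY.
The next term joins XYYXYXYYXYYXY and XYYXYXYY.

XYYXYXYYXYYXYXYYXYXYY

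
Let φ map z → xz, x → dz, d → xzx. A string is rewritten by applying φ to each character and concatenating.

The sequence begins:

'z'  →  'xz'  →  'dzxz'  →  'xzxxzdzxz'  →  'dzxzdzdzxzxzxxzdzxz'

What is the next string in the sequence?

xzxxzdzxzxzxxzxzxxzdzxzdzxzdzdzxzxzxxzdzxz

Applying the rule to each of the 19 symbols of dzxzdzdzxzxzxxzdzxz gives the pieces xzx xz dz xz xzx xz xzx xz dz xz dz xz dz dz xz xzx xz dz xz, which concatenate to the answer.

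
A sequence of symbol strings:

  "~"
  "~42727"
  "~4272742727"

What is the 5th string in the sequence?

Every step adds 42727 to the end: s(k+1) = s(k)·42727.
From ~4272742727, 2 further steps: ~4272742727 → ~427274272742727 → (answer).

~42727427274272742727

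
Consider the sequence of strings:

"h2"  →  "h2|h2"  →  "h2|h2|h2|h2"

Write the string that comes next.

s(k+1) = s(k)·|·s(k) — each term doubles the last with '|' between the halves.
So the next term is two copies of h2|h2|h2|h2 with '|' between the halves.

h2|h2|h2|h2|h2|h2|h2|h2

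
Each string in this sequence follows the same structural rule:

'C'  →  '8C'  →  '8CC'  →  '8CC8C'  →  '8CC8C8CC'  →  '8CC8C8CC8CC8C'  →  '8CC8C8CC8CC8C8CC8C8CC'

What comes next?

This is a Fibonacci-style word recurrence s(k) = s(k−1)·s(k−2): e.g. 8C·C = 8CC.
The next term joins 8CC8C8CC8CC8C8CC8C8CC and 8CC8C8CC8CC8C.

8CC8C8CC8CC8C8CC8C8CC8CC8C8CC8CC8C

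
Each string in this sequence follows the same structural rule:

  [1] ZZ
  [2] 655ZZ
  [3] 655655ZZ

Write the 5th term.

655655655655ZZ

Every step adds 655 at the front: s(k+1) = 655·s(k).
From 655655ZZ, 2 further steps: 655655ZZ → 655655655ZZ → (answer).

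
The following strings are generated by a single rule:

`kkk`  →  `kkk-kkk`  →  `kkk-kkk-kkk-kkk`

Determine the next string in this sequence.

s(k+1) = s(k)·-·s(k) — each term doubles the last with '-' between the halves.
Doubling kkk-kkk-kkk-kkk with '-' between the halves:

kkk-kkk-kkk-kkk-kkk-kkk-kkk-kkk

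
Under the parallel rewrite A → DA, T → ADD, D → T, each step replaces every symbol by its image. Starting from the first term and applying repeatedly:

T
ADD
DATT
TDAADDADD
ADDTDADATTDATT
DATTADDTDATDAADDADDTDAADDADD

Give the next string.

Replace each of the 28 characters of DATTADDTDATDAADDADDTDAADDADD in place — T DA ADD ADD DA T T ADD T DA ADD T DA DA T T DA T T ADD T DA DA T T DA T T — and concatenate.

TDAADDADDDATTADDTDAADDTDADATTDATTADDTDADATTDATT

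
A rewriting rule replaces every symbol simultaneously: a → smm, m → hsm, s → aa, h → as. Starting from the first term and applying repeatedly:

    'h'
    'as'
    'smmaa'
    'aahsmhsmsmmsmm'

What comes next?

smmsmmasaahsmasaahsmaahsmhsmaahsmhsm

Replace each of the 14 characters of aahsmhsmsmmsmm in place — smm smm as aa hsm as aa hsm aa hsm hsm aa hsm hsm — and concatenate.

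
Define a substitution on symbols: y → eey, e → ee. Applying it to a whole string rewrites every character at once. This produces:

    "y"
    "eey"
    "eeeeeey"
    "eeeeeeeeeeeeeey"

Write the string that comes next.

Applying the rule to each of the 15 symbols of eeeeeeeeeeeeeey gives the pieces ee ee ee ee ee ee ee ee ee ee ee ee ee ee eey, which concatenate to the answer.

eeeeeeeeeeeeeeeeeeeeeeeeeeeeeey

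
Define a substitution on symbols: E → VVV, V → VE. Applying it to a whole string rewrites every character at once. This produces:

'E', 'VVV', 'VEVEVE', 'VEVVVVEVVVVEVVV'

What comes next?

VEVVVVEVEVEVEVVVVEVEVEVEVVVVEVEVE

Replace each of the 15 characters of VEVVVVEVVVVEVVV in place — VE VVV VE VE VE VE VVV VE VE VE VE VVV VE VE VE — and concatenate.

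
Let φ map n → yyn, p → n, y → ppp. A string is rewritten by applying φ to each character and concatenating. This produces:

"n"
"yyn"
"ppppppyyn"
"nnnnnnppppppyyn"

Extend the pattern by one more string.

φ(nnnnnnppppppyyn) expands symbol-by-symbol to yyn yyn yyn yyn yyn yyn n n n n n n ppp ppp yyn; joining the 15 pieces gives the next term.

yynyynyynyynyynyynnnnnnnppppppyyn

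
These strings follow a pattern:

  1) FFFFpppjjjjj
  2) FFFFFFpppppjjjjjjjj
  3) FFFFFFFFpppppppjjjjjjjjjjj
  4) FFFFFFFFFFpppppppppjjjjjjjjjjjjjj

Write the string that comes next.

Term n consists of 2n F's, followed by 2n-1 p's, followed by 3n-1 j's, where the shown terms are n = 2, 3, 4, 5.
For the next term, n = 6, so the run lengths are 12, 11, 17.

FFFFFFFFFFFFpppppppppppjjjjjjjjjjjjjjjjj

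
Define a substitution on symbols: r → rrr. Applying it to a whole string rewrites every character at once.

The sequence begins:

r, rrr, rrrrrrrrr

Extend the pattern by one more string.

rrrrrrrrrrrrrrrrrrrrrrrrrrr

Apply φ to rrrrrrrrr symbol by symbol: r→rrr, r→rrr, r→rrr, r→rrr, r→rrr, r→rrr, r→rrr, r→rrr, r→rrr; joined: rrr rrr rrr rrr rrr rrr rrr rrr rrr.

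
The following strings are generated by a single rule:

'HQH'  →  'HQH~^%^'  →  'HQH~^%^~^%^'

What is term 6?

HQH~^%^~^%^~^%^~^%^~^%^

Each term is the previous one with ~^%^ appended.
From HQH~^%^~^%^, 3 further steps: HQH~^%^~^%^ → HQH~^%^~^%^~^%^ → HQH~^%^~^%^~^%^~^%^ → (answer).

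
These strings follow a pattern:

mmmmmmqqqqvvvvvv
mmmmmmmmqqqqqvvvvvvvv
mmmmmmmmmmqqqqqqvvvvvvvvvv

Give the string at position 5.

mmmmmmmmmmmmmmqqqqqqqqvvvvvvvvvvvvvv

Term n consists of 2n m's, followed by n+1 q's, followed by 2n v's, where the shown terms are n = 3, 4, 5.
For term 5, n = 7, so the run lengths are 14, 8, 14.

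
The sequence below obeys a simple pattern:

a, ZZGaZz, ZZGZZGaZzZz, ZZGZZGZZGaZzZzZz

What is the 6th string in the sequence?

Each term wraps the previous one in ZZG on the left and Zz on the right.
From ZZGZZGZZGaZzZzZz, 2 further steps: ZZGZZGZZGaZzZzZz → ZZGZZGZZGZZGaZzZzZzZz → (answer).

ZZGZZGZZGZZGZZGaZzZzZzZzZz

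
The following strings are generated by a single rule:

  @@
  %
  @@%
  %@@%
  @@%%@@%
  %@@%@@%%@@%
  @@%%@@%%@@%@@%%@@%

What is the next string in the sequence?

%@@%@@%%@@%@@%%@@%%@@%@@%%@@%

From term 3 onward, concatenate the second-to-last term with the last: @@·% = @@%, %·@@% = %@@%, …
So term 8 is %@@%@@%%@@%·@@%%@@%%@@%@@%%@@%.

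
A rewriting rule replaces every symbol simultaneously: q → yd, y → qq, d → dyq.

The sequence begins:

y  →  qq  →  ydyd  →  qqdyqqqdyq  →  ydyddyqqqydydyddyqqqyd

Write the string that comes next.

Applying the rule to each of the 22 symbols of ydyddyqqqydydyddyqqqyd gives the pieces qq dyq qq dyq dyq qq yd yd yd qq dyq qq dyq qq dyq dyq qq yd yd yd qq dyq, which concatenate to the answer.

qqdyqqqdyqdyqqqydydydqqdyqqqdyqqqdyqdyqqqydydydqqdyq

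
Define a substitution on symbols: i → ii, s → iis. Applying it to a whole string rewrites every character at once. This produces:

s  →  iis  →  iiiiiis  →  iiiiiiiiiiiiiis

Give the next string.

Rewriting the 15 symbols of iiiiiiiiiiiiiis one by one yields ii ii ii ii ii ii ii ii ii ii ii ii ii ii iis; concatenated:

iiiiiiiiiiiiiiiiiiiiiiiiiiiiiis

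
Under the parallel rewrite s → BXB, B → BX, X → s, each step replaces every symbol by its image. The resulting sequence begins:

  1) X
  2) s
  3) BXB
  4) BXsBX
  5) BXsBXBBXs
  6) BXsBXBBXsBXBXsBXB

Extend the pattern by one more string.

BXsBXBBXsBXBXsBXBBXsBXsBXBBXsBX

Replace each of the 17 characters of BXsBXBBXsBXBXsBXB in place — BX s BXB BX s BX BX s BXB BX s BX s BXB BX s BX — and concatenate.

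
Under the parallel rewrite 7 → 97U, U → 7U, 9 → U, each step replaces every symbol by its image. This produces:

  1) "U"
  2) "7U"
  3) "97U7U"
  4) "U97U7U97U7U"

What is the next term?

Rewriting each symbol of U97U7U97U7U: U→7U, 9→U, 7→97U, U→7U, 7→97U, U→7U, 9→U, 7→97U, U→7U, 7→97U, U→7U, which concatenates to 7U U 97U 7U 97U 7U U 97U 7U 97U 7U.

7UU97U7U97U7UU97U7U97U7U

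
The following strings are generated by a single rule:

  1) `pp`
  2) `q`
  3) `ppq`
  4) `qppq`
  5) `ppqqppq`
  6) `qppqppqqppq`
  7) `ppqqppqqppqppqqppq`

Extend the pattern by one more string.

qppqppqqppqppqqppqqppqppqqppq

From term 3 onward, concatenate the second-to-last term with the last: pp·q = ppq, q·ppq = qppq, …
Continuing: qppqppqqppq · ppqqppqqppqppqqppq gives term 8.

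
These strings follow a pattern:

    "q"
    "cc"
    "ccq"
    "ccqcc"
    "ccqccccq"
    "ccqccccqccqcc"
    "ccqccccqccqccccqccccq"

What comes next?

From term 3 onward, concatenate the last term with the second-to-last: cc·q = ccq, ccq·cc = ccqcc, …
The next term joins ccqccccqccqccccqccccq and ccqccccqccqcc.

ccqccccqccqccccqccccqccqccccqccqcc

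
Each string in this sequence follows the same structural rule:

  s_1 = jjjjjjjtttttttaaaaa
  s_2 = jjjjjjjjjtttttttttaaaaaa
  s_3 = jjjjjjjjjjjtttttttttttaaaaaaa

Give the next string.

jjjjjjjjjjjjjtttttttttttttaaaaaaaa

Reading off run lengths: j runs 7, 9, 11; t runs 7, 9, 11; a runs 5, 6, 7 — each is linear in n, where the shown terms are n = 3, 4, 5.
For the next term, n = 6, so the run lengths are 13, 13, 8.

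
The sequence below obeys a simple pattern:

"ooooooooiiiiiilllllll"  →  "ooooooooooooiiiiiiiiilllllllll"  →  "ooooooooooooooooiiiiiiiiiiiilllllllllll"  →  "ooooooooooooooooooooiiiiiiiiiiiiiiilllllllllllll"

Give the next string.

Term n consists of 4n o's, followed by 3n i's, followed by 2n+3 l's, where the shown terms are n = 2, 3, 4, 5.
For the next term, n = 6, so the run lengths are 24, 18, 15.

ooooooooooooooooooooooooiiiiiiiiiiiiiiiiiilllllllllllllll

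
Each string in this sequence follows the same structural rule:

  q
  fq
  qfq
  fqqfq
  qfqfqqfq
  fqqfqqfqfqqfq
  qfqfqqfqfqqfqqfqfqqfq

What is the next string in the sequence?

From term 3 onward, concatenate the second-to-last term with the last: q·fq = qfq, fq·qfq = fqqfq, …
The next term joins fqqfqqfqfqqfq and qfqfqqfqfqqfqqfqfqqfq.

fqqfqqfqfqqfqqfqfqqfqfqqfqqfqfqqfq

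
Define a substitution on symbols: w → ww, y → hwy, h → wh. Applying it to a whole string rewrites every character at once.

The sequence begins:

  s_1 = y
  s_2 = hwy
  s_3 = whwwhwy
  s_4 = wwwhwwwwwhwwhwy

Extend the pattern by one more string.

Replace each of the 15 characters of wwwhwwwwwhwwhwy in place — ww ww ww wh ww ww ww ww ww wh ww ww wh ww hwy — and concatenate.

wwwwwwwhwwwwwwwwwwwhwwwwwhwwhwy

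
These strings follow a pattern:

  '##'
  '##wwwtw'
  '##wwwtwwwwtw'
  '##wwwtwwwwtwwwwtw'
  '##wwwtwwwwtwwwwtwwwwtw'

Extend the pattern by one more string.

Every step adds wwwtw to the end: s(k+1) = s(k)·wwwtw.
One more step from ##wwwtwwwwtwwwwtwwwwtw gives the answer.

##wwwtwwwwtwwwwtwwwwtwwwwtw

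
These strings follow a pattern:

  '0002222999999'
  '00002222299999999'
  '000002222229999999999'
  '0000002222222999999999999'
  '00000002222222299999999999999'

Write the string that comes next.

Each string has the form 0^{n} 2^{n+1} 9^{2n}, where the shown terms are n = 3, 4, 5, 6, 7.
For the next term, n = 8, so the run lengths are 8, 9, 16.

000000002222222229999999999999999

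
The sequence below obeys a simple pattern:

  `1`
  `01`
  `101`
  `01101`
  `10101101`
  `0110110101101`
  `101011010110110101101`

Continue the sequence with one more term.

0110110101101101011010110110101101

Each term (from the third on) is the two preceding terms concatenated in order: term 3 = 1·01 = 101.
So term 8 is 0110110101101·101011010110110101101.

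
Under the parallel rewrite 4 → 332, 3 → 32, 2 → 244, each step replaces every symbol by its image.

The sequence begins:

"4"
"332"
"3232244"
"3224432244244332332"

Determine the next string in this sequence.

Applying the rule to each of the 19 symbols of 3224432244244332332 gives the pieces 32 244 244 332 332 32 244 244 332 332 244 332 332 32 32 244 32 32 244, which concatenate to the answer.

322442443323323224424433233224433233232322443232244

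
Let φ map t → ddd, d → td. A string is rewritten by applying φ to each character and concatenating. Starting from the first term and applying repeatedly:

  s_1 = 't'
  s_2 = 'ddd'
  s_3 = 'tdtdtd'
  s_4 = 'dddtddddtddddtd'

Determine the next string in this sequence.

Applying the rule to each of the 15 symbols of dddtddddtddddtd gives the pieces td td td ddd td td td td ddd td td td td ddd td, which concatenate to the answer.

tdtdtddddtdtdtdtddddtdtdtdtddddtd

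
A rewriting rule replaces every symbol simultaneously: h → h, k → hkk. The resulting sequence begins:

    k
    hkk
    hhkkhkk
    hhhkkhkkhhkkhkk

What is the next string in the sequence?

Rewriting the 15 symbols of hhhkkhkkhhkkhkk one by one yields h h h hkk hkk h hkk hkk h h hkk hkk h hkk hkk; concatenated:

hhhhkkhkkhhkkhkkhhhkkhkkhhkkhkk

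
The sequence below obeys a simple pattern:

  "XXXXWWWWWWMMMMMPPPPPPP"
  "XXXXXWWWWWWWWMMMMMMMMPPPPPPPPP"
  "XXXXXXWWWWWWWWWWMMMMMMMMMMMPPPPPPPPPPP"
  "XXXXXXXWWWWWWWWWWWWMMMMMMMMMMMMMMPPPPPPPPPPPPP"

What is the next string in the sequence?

XXXXXXXXWWWWWWWWWWWWWWMMMMMMMMMMMMMMMMMPPPPPPPPPPPPPPP

The n-th term is n+2 X's then 2n+2 W's then 3n-1 M's then 2n+3 P's, where the shown terms are n = 2, 3, 4, 5.
For the next term, n = 6, so the run lengths are 8, 14, 17, 15.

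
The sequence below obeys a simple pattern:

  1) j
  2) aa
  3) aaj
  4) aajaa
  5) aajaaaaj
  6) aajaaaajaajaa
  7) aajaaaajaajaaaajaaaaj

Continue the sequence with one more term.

From term 3 onward, concatenate the last term with the second-to-last: aa·j = aaj, aaj·aa = aajaa, …
Continuing: aajaaaajaajaaaajaaaaj · aajaaaajaajaa gives term 8.

aajaaaajaajaaaajaaaajaajaaaajaajaa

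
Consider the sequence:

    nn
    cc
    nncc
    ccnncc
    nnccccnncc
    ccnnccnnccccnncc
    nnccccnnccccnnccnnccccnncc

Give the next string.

This is a Fibonacci-style word recurrence s(k) = s(k−2)·s(k−1): e.g. nn·cc = nncc.
So term 8 is ccnnccnnccccnncc·nnccccnnccccnnccnnccccnncc.

ccnnccnnccccnnccnnccccnnccccnnccnnccccnncc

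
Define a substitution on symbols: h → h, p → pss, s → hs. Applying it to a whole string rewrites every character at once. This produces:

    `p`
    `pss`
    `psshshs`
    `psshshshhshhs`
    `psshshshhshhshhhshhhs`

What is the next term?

Applying the rule to each of the 21 symbols of psshshshhshhshhhshhhs gives the pieces pss hs hs h hs h hs h h hs h h hs h h h hs h h h hs, which concatenate to the answer.

psshshshhshhshhhshhhshhhhshhhhs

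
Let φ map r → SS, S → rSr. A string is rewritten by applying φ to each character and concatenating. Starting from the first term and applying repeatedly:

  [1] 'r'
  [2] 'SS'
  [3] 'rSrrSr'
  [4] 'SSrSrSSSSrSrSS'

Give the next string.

Rewriting the 14 symbols of SSrSrSSSSrSrSS one by one yields rSr rSr SS rSr SS rSr rSr rSr rSr SS rSr SS rSr rSr; concatenated:

rSrrSrSSrSrSSrSrrSrrSrrSrSSrSrSSrSrrSr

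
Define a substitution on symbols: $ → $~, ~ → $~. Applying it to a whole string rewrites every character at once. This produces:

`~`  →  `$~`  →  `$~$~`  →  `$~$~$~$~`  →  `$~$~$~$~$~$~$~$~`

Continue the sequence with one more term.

$~$~$~$~$~$~$~$~$~$~$~$~$~$~$~$~

φ($~$~$~$~$~$~$~$~) expands symbol-by-symbol to $~ $~ $~ $~ $~ $~ $~ $~ $~ $~ $~ $~ $~ $~ $~ $~; joining the 16 pieces gives the next term.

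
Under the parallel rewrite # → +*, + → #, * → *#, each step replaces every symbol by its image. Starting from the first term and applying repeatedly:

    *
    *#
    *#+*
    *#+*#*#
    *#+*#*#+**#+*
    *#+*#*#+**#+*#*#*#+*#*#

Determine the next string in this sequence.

φ(*#+*#*#+**#+*#*#*#+*#*#) expands symbol-by-symbol to *# +* # *# +* *# +* # *# *# +* # *# +* *# +* *# +* # *# +* *# +*; joining the 23 pieces gives the next term.

*#+*#*#+**#+*#*#*#+*#*#+**#+**#+*#*#+**#+*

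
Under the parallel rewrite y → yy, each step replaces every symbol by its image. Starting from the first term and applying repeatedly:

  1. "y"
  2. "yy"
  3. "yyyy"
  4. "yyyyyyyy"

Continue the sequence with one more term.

yyyyyyyyyyyyyyyy

Rewriting each symbol of yyyyyyyy: y→yy, y→yy, y→yy, y→yy, y→yy, y→yy, y→yy, y→yy, which concatenates to yy yy yy yy yy yy yy yy.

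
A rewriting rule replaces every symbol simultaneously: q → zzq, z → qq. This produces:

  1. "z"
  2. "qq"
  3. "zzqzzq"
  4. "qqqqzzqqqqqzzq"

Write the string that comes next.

Rewriting the 14 symbols of qqqqzzqqqqqzzq one by one yields zzq zzq zzq zzq qq qq zzq zzq zzq zzq zzq qq qq zzq; concatenated:

zzqzzqzzqzzqqqqqzzqzzqzzqzzqzzqqqqqzzq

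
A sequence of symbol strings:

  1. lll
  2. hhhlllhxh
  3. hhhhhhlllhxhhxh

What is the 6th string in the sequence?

s(k+1) = hhh·s(k)·hxh, so each term gains hhh as a prefix and hxh as a suffix.
From hhhhhhlllhxhhxh, 3 further steps: hhhhhhlllhxhhxh → hhhhhhhhhlllhxhhxhhxh → hhhhhhhhhhhhlllhxhhxhhxhhxh → (answer).

hhhhhhhhhhhhhhhlllhxhhxhhxhhxhhxh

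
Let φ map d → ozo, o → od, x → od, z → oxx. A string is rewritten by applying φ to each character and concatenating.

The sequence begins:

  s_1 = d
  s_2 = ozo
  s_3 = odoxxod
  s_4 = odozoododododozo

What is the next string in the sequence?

odozoodoxxododozoodozoodozoodozoodoxxod

Replace each of the 16 characters of odozoododododozo in place — od ozo od oxx od od ozo od ozo od ozo od ozo od oxx od — and concatenate.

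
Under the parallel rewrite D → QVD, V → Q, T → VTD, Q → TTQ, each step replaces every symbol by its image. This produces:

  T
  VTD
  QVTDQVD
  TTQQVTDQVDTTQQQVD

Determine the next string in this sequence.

VTDVTDTTQTTQQVTDQVDTTQQQVDVTDVTDTTQTTQTTQQQVD

Applying the rule to each of the 17 symbols of TTQQVTDQVDTTQQQVD gives the pieces VTD VTD TTQ TTQ Q VTD QVD TTQ Q QVD VTD VTD TTQ TTQ TTQ Q QVD, which concatenate to the answer.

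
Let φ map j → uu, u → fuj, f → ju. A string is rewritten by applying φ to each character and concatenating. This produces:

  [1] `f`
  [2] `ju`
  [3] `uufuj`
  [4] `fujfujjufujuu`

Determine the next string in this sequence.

Rewriting the 13 symbols of fujfujjufujuu one by one yields ju fuj uu ju fuj uu uu fuj ju fuj uu fuj fuj; concatenated:

jufujuujufujuuuufujjufujuufujfuj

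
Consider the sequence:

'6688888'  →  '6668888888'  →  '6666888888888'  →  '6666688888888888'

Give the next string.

6666668888888888888

Each string has the form 6^{n-1} 8^{2n-1}, where the shown terms are n = 3, 4, 5, 6.
Setting n = 7 gives 6, 13 characters in each block.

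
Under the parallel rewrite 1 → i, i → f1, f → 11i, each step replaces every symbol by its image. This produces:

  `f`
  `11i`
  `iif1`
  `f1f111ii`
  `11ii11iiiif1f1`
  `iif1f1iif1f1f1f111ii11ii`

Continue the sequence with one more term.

φ(iif1f1iif1f1f1f111ii11ii) expands symbol-by-symbol to f1 f1 11i i 11i i f1 f1 11i i 11i i 11i i 11i i i i f1 f1 i i f1 f1; joining the 24 pieces gives the next term.

f1f111ii11iif1f111ii11ii11ii11iiiif1f1iif1f1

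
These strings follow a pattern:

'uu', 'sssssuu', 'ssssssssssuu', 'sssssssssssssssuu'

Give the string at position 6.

Each term is the previous one with sssss prepended.
From sssssssssssssssuu, 2 further steps: sssssssssssssssuu → ssssssssssssssssssssuu → (answer).

sssssssssssssssssssssssssuu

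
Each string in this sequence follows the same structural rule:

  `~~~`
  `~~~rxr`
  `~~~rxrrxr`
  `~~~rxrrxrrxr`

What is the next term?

~~~rxrrxrrxrrxr

Each term is the previous one with rxr appended.
One more step from ~~~rxrrxrrxr gives the answer.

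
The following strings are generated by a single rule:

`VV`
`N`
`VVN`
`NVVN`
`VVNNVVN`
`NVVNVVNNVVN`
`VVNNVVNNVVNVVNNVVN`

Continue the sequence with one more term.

NVVNVVNNVVNVVNNVVNNVVNVVNNVVN

From term 3 onward, concatenate the second-to-last term with the last: VV·N = VVN, N·VVN = NVVN, …
The next term joins NVVNVVNNVVN and VVNNVVNNVVNVVNNVVN.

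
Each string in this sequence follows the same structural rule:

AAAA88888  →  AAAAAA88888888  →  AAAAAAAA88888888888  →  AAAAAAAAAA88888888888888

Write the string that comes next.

Term n consists of 2n A's, followed by 3n-1 8's, where the shown terms are n = 2, 3, 4, 5.
At n = 6 the blocks have lengths 12, 17.

AAAAAAAAAAAA88888888888888888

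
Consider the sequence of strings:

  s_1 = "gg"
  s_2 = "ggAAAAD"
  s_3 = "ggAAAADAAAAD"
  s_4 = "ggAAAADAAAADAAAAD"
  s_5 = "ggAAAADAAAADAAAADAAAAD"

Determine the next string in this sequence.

ggAAAADAAAADAAAADAAAADAAAAD

Each term is the previous one with AAAAD appended.
So the next term is ggAAAADAAAADAAAADAAAAD·AAAAD.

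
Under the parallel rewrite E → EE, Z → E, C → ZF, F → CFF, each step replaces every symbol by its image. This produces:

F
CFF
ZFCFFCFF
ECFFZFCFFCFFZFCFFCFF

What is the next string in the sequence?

EEZFCFFCFFECFFZFCFFCFFZFCFFCFFECFFZFCFFCFFZFCFFCFF

Replace each of the 20 characters of ECFFZFCFFCFFZFCFFCFF in place — EE ZF CFF CFF E CFF ZF CFF CFF ZF CFF CFF E CFF ZF CFF CFF ZF CFF CFF — and concatenate.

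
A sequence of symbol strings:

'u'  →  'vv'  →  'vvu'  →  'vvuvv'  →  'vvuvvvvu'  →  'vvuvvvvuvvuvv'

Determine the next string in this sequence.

vvuvvvvuvvuvvvvuvvvvu

This is a Fibonacci-style word recurrence s(k) = s(k−1)·s(k−2): e.g. vv·u = vvu.
So term 7 is vvuvvvvuvvuvv·vvuvvvvu.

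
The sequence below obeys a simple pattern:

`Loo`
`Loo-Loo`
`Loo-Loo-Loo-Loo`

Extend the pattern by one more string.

s(k+1) = s(k)·-·s(k) — each term doubles the last with '-' between the halves.
Doubling Loo-Loo-Loo-Loo with '-' between the halves:

Loo-Loo-Loo-Loo-Loo-Loo-Loo-Loo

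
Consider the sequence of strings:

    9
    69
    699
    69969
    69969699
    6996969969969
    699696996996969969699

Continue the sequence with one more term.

6996969969969699696996996969969969

Each term (from the third on) is the previous term followed by the one before it: term 3 = 69·9 = 699.
So term 8 is 699696996996969969699·6996969969969.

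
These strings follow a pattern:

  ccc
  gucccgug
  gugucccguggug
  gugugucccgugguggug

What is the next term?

s(k+1) = gu·s(k)·gug, so each term gains gu as a prefix and gug as a suffix.
Applying this once more to gugugucccgugguggug:

gugugugucccguggugguggug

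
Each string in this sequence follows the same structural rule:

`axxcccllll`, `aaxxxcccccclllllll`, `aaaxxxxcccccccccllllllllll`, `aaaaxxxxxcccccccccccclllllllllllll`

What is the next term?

aaaaaxxxxxxcccccccccccccccllllllllllllllll

Term n consists of n a's, followed by n+1 x's, followed by 3n c's, followed by 3n+1 l's (n = 1, 2, …).
For the next term, n = 5, so the run lengths are 5, 6, 15, 16.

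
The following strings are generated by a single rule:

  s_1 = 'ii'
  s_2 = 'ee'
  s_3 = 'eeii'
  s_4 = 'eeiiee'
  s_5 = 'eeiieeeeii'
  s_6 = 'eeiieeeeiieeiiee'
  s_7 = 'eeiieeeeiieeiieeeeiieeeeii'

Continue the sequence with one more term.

eeiieeeeiieeiieeeeiieeeeiieeiieeeeiieeiiee

Each term (from the third on) is the previous term followed by the one before it: term 3 = ee·ii = eeii.
Continuing: eeiieeeeiieeiieeeeiieeeeii · eeiieeeeiieeiiee gives term 8.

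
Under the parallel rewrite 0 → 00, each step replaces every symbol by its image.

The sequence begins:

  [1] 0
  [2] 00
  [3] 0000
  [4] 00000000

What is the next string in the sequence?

0000000000000000

Rewriting each symbol of 00000000: 0→00, 0→00, 0→00, 0→00, 0→00, 0→00, 0→00, 0→00, which concatenates to 00 00 00 00 00 00 00 00.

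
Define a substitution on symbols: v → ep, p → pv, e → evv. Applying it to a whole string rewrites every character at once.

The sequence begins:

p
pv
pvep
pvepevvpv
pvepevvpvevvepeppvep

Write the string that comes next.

pvepevvpvevvepeppvepevvepepevvpvevvpvpvepevvpv

Applying the rule to each of the 20 symbols of pvepevvpvevvepeppvep gives the pieces pv ep evv pv evv ep ep pv ep evv ep ep evv pv evv pv pv ep evv pv, which concatenate to the answer.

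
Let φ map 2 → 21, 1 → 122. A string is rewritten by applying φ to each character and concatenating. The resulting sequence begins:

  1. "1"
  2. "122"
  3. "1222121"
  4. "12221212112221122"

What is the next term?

Rewriting the 17 symbols of 12221212112221122 one by one yields 122 21 21 21 122 21 122 21 122 122 21 21 21 122 122 21 21; concatenated:

12221212112221122211221222121211221222121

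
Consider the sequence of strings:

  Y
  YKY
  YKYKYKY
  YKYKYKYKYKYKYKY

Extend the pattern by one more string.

Each string is two copies of the previous one joined by 'K'.
One more doubling of YKYKYKYKYKYKYKY gives the answer.

YKYKYKYKYKYKYKYKYKYKYKYKYKYKYKY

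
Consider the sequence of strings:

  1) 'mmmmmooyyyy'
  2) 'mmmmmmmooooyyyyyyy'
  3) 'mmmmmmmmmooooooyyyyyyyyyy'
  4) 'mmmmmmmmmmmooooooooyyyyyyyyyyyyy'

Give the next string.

Reading off run lengths: m runs 5, 7, 9, 11; o runs 2, 4, 6, 8; y runs 4, 7, 10, 13 — each is linear in n (n = 1, 2, …).
Setting n = 5 gives 13, 10, 16 characters in each block.

mmmmmmmmmmmmmooooooooooyyyyyyyyyyyyyyyy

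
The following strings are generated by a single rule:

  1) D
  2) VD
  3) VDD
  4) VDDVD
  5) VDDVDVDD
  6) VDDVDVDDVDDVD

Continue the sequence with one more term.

VDDVDVDDVDDVDVDDVDVDD

This is a Fibonacci-style word recurrence s(k) = s(k−1)·s(k−2): e.g. VD·D = VDD.
The next term joins VDDVDVDDVDDVD and VDDVDVDD.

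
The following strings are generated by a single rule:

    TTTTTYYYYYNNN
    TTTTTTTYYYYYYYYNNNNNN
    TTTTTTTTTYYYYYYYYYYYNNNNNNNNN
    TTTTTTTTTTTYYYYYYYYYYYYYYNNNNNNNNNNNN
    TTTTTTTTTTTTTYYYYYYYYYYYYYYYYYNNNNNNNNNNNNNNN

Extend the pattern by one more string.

Term n consists of 2n+3 T's, followed by 3n+2 Y's, followed by 3n N's (n = 1, 2, …).
Setting n = 6 gives 15, 20, 18 characters in each block.

TTTTTTTTTTTTTTTYYYYYYYYYYYYYYYYYYYYNNNNNNNNNNNNNNNNNN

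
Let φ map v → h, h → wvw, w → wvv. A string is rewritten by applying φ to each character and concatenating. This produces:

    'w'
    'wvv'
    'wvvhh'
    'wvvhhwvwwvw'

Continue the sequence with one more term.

Apply φ to wvvhhwvwwvw symbol by symbol: w→wvv, v→h, v→h, h→wvw, h→wvw, w→wvv, v→h, w→wvv, w→wvv, v→h, w→wvv; joined: wvv h h wvw wvw wvv h wvv wvv h wvv.

wvvhhwvwwvwwvvhwvvwvvhwvv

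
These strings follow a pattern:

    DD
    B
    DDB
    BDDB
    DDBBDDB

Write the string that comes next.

BDDBDDBBDDB

From term 3 onward, concatenate the second-to-last term with the last: DD·B = DDB, B·DDB = BDDB, …
So term 6 is BDDB·DDBBDDB.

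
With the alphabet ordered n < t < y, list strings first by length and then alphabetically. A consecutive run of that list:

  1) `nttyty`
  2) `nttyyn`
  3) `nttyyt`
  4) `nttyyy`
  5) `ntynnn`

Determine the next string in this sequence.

ntynnt

Find the rightmost character of ntynnn below y, bump it to the next letter, and reset everything to its right to n.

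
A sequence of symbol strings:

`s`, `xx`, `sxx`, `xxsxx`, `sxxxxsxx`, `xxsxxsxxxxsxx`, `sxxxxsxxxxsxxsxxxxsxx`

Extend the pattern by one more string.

This is a Fibonacci-style word recurrence s(k) = s(k−2)·s(k−1): e.g. s·xx = sxx.
Continuing: xxsxxsxxxxsxx · sxxxxsxxxxsxxsxxxxsxx gives term 8.

xxsxxsxxxxsxxsxxxxsxxxxsxxsxxxxsxx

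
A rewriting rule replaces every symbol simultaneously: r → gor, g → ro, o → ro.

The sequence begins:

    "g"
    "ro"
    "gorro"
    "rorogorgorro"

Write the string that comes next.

gorrogorrororogorrorogorgorro

Apply φ to rorogorgorro symbol by symbol: r→gor, o→ro, r→gor, o→ro, g→ro, o→ro, r→gor, g→ro, o→ro, r→gor, r→gor, o→ro; joined: gor ro gor ro ro ro gor ro ro gor gor ro.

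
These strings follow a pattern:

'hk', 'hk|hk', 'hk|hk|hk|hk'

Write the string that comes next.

hk|hk|hk|hk|hk|hk|hk|hk

Each string is two copies of the previous one joined by '|'.
One more doubling of hk|hk|hk|hk gives the answer.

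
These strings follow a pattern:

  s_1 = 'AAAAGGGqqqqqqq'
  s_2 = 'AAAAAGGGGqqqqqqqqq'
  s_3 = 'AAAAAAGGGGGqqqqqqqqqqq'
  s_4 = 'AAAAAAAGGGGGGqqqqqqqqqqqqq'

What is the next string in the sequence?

AAAAAAAAGGGGGGGqqqqqqqqqqqqqqq

Each string has the form A^{n+1} G^{n} q^{2n+1}, where the shown terms are n = 3, 4, 5, 6.
For the next term, n = 7, so the run lengths are 8, 7, 15.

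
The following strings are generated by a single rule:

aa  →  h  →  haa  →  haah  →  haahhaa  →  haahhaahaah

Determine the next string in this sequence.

This is a Fibonacci-style word recurrence s(k) = s(k−1)·s(k−2): e.g. h·aa = haa.
The next term joins haahhaahaah and haahhaa.

haahhaahaahhaahhaa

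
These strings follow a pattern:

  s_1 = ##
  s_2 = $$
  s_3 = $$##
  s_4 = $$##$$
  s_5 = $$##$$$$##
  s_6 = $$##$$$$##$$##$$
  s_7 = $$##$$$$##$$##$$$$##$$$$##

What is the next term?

This is a Fibonacci-style word recurrence s(k) = s(k−1)·s(k−2): e.g. $$·## = $$##.
So term 8 is $$##$$$$##$$##$$$$##$$$$##·$$##$$$$##$$##$$.

$$##$$$$##$$##$$$$##$$$$##$$##$$$$##$$##$$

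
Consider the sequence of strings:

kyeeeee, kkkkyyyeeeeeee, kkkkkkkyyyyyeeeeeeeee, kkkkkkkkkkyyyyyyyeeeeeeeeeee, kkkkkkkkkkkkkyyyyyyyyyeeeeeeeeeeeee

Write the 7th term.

kkkkkkkkkkkkkkkkkkkyyyyyyyyyyyyyeeeeeeeeeeeeeeeee

Reading off run lengths: k runs 1, 4, 7, 10, 13; y runs 1, 3, 5, 7, 9; e runs 5, 7, 9, 11, 13 — each is linear in n (n = 1, 2, …).
At n = 7 the blocks have lengths 19, 13, 17.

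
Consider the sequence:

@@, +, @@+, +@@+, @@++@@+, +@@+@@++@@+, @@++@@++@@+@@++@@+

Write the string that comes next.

Each term (from the third on) is the two preceding terms concatenated in order: term 3 = @@·+ = @@+.
The next term joins +@@+@@++@@+ and @@++@@++@@+@@++@@+.

+@@+@@++@@+@@++@@++@@+@@++@@+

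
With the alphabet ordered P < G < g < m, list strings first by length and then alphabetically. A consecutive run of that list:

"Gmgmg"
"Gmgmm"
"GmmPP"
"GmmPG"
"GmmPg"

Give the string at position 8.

GmmGG

Advancing 3 positions from GmmPg through GmmPg → GmmPm → GmmGP reaches term 8.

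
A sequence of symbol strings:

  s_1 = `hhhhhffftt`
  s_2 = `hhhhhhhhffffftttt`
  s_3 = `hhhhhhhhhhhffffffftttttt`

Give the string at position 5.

The n-th term is 3n+2 h's then 2n+1 f's then 2n t's (n = 1, 2, …).
Setting n = 5 gives 17, 11, 10 characters in each block.

hhhhhhhhhhhhhhhhhffffffffffftttttttttt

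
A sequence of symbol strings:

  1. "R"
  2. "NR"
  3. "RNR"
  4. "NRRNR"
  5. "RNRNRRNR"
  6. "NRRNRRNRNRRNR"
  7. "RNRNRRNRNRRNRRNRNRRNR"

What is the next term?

NRRNRRNRNRRNRRNRNRRNRNRRNRRNRNRRNR

From term 3 onward, concatenate the second-to-last term with the last: R·NR = RNR, NR·RNR = NRRNR, …
The next term joins NRRNRRNRNRRNR and RNRNRRNRNRRNRRNRNRRNR.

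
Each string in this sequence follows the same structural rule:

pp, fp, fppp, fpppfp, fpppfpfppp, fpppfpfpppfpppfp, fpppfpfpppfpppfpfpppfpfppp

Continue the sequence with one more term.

This is a Fibonacci-style word recurrence s(k) = s(k−1)·s(k−2): e.g. fp·pp = fppp.
So term 8 is fpppfpfpppfpppfpfpppfpfppp·fpppfpfpppfpppfp.

fpppfpfpppfpppfpfpppfpfpppfpppfpfpppfpppfp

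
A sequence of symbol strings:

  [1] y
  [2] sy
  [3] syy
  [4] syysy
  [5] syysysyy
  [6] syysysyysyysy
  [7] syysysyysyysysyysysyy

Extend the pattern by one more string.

This is a Fibonacci-style word recurrence s(k) = s(k−1)·s(k−2): e.g. sy·y = syy.
So term 8 is syysysyysyysysyysysyy·syysysyysyysy.

syysysyysyysysyysysyysyysysyysyysy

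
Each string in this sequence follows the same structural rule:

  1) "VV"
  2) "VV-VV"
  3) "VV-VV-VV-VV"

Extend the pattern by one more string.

Each string is two copies of the previous one joined by '-'.
Doubling VV-VV-VV-VV with '-' between the halves:

VV-VV-VV-VV-VV-VV-VV-VV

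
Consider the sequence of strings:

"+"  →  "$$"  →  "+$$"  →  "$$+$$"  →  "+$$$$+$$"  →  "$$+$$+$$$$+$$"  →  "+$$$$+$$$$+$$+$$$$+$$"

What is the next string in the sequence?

$$+$$+$$$$+$$+$$$$+$$$$+$$+$$$$+$$

From term 3 onward, concatenate the second-to-last term with the last: +·$$ = +$$, $$·+$$ = $$+$$, …
Continuing: $$+$$+$$$$+$$ · +$$$$+$$$$+$$+$$$$+$$ gives term 8.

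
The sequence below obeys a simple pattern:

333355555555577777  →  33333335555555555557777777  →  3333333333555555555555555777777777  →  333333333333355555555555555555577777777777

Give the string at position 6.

Term n consists of 3n-2 3's, followed by 3n+3 5's, followed by 2n+1 7's, where the shown terms are n = 2, 3, 4, 5.
For term 6, n = 7, so the run lengths are 19, 24, 15.

3333333333333333333555555555555555555555555777777777777777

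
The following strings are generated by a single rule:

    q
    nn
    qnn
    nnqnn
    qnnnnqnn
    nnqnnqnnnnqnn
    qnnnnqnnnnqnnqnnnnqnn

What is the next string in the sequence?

From term 3 onward, concatenate the second-to-last term with the last: q·nn = qnn, nn·qnn = nnqnn, …
Continuing: nnqnnqnnnnqnn · qnnnnqnnnnqnnqnnnnqnn gives term 8.

nnqnnqnnnnqnnqnnnnqnnnnqnnqnnnnqnn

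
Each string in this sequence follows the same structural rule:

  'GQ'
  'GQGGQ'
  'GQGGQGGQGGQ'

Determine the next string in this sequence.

Every step duplicates the string with 'G' between the halves.
Doubling GQGGQGGQGGQ with 'G' between the halves:

GQGGQGGQGGQGGQGGQGGQGGQ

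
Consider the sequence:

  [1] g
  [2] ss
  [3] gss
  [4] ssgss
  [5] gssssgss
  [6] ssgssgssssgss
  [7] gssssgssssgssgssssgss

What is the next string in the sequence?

This is a Fibonacci-style word recurrence s(k) = s(k−2)·s(k−1): e.g. g·ss = gss.
So term 8 is ssgssgssssgss·gssssgssssgssgssssgss.

ssgssgssssgssgssssgssssgssgssssgss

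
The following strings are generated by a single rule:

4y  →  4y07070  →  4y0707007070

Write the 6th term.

4y0707007070070700707007070

The strings grow by a fixed suffix 07070 each time.
From 4y0707007070, 3 further steps: 4y0707007070 → 4y070700707007070 → 4y07070070700707007070 → (answer).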